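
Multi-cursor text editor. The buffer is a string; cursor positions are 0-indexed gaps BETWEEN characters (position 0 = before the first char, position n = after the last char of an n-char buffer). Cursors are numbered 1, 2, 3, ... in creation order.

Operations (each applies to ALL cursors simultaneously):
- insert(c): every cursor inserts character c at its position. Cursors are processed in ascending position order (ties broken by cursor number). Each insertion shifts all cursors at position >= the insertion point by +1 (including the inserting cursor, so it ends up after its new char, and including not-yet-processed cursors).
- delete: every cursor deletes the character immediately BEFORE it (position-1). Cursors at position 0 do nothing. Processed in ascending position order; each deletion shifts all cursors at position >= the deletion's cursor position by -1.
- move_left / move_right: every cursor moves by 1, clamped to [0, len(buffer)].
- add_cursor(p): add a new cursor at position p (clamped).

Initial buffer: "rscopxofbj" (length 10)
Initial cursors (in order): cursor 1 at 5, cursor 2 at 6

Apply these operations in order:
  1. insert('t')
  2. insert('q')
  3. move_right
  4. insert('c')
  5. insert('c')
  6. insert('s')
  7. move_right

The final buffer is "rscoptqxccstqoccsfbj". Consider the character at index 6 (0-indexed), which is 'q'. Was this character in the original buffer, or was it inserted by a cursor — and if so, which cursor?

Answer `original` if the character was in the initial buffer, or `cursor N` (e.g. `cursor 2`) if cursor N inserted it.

Answer: cursor 1

Derivation:
After op 1 (insert('t')): buffer="rscoptxtofbj" (len 12), cursors c1@6 c2@8, authorship .....1.2....
After op 2 (insert('q')): buffer="rscoptqxtqofbj" (len 14), cursors c1@7 c2@10, authorship .....11.22....
After op 3 (move_right): buffer="rscoptqxtqofbj" (len 14), cursors c1@8 c2@11, authorship .....11.22....
After op 4 (insert('c')): buffer="rscoptqxctqocfbj" (len 16), cursors c1@9 c2@13, authorship .....11.122.2...
After op 5 (insert('c')): buffer="rscoptqxcctqoccfbj" (len 18), cursors c1@10 c2@15, authorship .....11.1122.22...
After op 6 (insert('s')): buffer="rscoptqxccstqoccsfbj" (len 20), cursors c1@11 c2@17, authorship .....11.11122.222...
After op 7 (move_right): buffer="rscoptqxccstqoccsfbj" (len 20), cursors c1@12 c2@18, authorship .....11.11122.222...
Authorship (.=original, N=cursor N): . . . . . 1 1 . 1 1 1 2 2 . 2 2 2 . . .
Index 6: author = 1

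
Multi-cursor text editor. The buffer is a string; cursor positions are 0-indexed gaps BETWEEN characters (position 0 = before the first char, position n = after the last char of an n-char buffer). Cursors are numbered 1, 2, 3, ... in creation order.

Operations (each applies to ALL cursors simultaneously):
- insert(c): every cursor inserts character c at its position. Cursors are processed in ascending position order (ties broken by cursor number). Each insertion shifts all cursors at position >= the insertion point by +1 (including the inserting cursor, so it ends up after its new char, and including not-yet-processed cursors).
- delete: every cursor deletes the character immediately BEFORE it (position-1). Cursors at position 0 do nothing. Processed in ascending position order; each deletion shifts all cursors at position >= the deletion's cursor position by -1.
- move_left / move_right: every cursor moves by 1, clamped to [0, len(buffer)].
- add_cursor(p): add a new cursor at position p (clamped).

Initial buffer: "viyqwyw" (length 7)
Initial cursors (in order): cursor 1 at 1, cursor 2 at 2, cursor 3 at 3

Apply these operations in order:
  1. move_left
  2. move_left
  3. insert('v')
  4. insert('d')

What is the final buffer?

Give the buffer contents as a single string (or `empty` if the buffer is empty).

Answer: vvddvvdiyqwyw

Derivation:
After op 1 (move_left): buffer="viyqwyw" (len 7), cursors c1@0 c2@1 c3@2, authorship .......
After op 2 (move_left): buffer="viyqwyw" (len 7), cursors c1@0 c2@0 c3@1, authorship .......
After op 3 (insert('v')): buffer="vvvviyqwyw" (len 10), cursors c1@2 c2@2 c3@4, authorship 12.3......
After op 4 (insert('d')): buffer="vvddvvdiyqwyw" (len 13), cursors c1@4 c2@4 c3@7, authorship 1212.33......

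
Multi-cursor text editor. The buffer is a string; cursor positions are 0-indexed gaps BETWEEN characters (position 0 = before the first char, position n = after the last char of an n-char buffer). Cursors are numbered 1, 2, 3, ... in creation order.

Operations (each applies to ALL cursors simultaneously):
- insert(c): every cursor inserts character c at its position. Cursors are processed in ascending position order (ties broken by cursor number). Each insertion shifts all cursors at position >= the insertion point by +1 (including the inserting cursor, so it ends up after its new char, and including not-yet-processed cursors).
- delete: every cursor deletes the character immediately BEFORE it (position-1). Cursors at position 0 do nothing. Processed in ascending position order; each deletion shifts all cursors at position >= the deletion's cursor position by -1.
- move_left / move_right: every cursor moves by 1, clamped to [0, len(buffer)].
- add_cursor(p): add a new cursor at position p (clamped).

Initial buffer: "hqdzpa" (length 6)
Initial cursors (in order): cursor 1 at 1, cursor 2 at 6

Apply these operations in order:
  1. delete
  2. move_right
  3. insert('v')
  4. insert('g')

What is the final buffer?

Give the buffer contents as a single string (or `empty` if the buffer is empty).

After op 1 (delete): buffer="qdzp" (len 4), cursors c1@0 c2@4, authorship ....
After op 2 (move_right): buffer="qdzp" (len 4), cursors c1@1 c2@4, authorship ....
After op 3 (insert('v')): buffer="qvdzpv" (len 6), cursors c1@2 c2@6, authorship .1...2
After op 4 (insert('g')): buffer="qvgdzpvg" (len 8), cursors c1@3 c2@8, authorship .11...22

Answer: qvgdzpvg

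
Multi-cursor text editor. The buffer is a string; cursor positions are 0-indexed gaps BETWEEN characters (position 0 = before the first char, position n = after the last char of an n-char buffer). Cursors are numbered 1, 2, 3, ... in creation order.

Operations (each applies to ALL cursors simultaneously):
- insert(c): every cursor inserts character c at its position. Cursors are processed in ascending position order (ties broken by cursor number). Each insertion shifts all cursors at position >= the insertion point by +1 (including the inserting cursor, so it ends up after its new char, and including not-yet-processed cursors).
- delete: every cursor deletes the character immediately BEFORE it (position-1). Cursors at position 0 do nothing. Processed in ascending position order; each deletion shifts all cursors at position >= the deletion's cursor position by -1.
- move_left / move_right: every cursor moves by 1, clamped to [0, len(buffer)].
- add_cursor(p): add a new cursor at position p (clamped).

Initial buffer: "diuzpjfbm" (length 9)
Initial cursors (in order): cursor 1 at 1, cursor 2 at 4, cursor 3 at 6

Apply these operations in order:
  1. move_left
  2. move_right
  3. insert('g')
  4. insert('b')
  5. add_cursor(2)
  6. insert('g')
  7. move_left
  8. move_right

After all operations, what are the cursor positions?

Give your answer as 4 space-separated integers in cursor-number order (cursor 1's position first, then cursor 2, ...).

After op 1 (move_left): buffer="diuzpjfbm" (len 9), cursors c1@0 c2@3 c3@5, authorship .........
After op 2 (move_right): buffer="diuzpjfbm" (len 9), cursors c1@1 c2@4 c3@6, authorship .........
After op 3 (insert('g')): buffer="dgiuzgpjgfbm" (len 12), cursors c1@2 c2@6 c3@9, authorship .1...2..3...
After op 4 (insert('b')): buffer="dgbiuzgbpjgbfbm" (len 15), cursors c1@3 c2@8 c3@12, authorship .11...22..33...
After op 5 (add_cursor(2)): buffer="dgbiuzgbpjgbfbm" (len 15), cursors c4@2 c1@3 c2@8 c3@12, authorship .11...22..33...
After op 6 (insert('g')): buffer="dggbgiuzgbgpjgbgfbm" (len 19), cursors c4@3 c1@5 c2@11 c3@16, authorship .1411...222..333...
After op 7 (move_left): buffer="dggbgiuzgbgpjgbgfbm" (len 19), cursors c4@2 c1@4 c2@10 c3@15, authorship .1411...222..333...
After op 8 (move_right): buffer="dggbgiuzgbgpjgbgfbm" (len 19), cursors c4@3 c1@5 c2@11 c3@16, authorship .1411...222..333...

Answer: 5 11 16 3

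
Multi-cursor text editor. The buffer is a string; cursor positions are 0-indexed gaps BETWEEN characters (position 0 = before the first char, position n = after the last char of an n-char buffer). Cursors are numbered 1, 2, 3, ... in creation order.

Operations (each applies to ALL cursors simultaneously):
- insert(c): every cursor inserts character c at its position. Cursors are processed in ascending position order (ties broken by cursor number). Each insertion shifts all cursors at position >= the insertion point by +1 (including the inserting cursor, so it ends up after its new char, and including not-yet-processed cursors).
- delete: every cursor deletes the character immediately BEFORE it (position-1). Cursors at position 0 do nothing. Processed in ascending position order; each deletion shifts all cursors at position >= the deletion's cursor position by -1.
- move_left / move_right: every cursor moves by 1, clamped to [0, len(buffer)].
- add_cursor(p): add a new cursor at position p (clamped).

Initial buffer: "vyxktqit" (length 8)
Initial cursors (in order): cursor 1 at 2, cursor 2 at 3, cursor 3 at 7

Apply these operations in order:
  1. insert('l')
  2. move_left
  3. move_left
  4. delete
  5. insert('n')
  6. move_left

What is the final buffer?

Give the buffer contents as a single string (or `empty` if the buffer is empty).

Answer: nynxlktnilt

Derivation:
After op 1 (insert('l')): buffer="vylxlktqilt" (len 11), cursors c1@3 c2@5 c3@10, authorship ..1.2....3.
After op 2 (move_left): buffer="vylxlktqilt" (len 11), cursors c1@2 c2@4 c3@9, authorship ..1.2....3.
After op 3 (move_left): buffer="vylxlktqilt" (len 11), cursors c1@1 c2@3 c3@8, authorship ..1.2....3.
After op 4 (delete): buffer="yxlktilt" (len 8), cursors c1@0 c2@1 c3@5, authorship ..2...3.
After op 5 (insert('n')): buffer="nynxlktnilt" (len 11), cursors c1@1 c2@3 c3@8, authorship 1.2.2..3.3.
After op 6 (move_left): buffer="nynxlktnilt" (len 11), cursors c1@0 c2@2 c3@7, authorship 1.2.2..3.3.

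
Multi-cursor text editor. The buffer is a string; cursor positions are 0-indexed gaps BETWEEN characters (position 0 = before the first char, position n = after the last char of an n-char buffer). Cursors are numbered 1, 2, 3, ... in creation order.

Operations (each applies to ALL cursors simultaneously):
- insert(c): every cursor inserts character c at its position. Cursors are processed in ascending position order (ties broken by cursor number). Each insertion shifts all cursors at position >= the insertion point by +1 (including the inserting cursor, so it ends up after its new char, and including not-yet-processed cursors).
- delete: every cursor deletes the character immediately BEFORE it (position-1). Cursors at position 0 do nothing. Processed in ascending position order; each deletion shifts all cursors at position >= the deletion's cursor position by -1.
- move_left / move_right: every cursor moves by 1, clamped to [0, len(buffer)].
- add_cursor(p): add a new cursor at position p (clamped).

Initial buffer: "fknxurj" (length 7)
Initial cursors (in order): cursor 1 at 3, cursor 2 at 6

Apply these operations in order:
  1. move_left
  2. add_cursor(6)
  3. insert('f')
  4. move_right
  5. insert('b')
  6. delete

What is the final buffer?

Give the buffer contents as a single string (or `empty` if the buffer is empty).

Answer: fkfnxufrfj

Derivation:
After op 1 (move_left): buffer="fknxurj" (len 7), cursors c1@2 c2@5, authorship .......
After op 2 (add_cursor(6)): buffer="fknxurj" (len 7), cursors c1@2 c2@5 c3@6, authorship .......
After op 3 (insert('f')): buffer="fkfnxufrfj" (len 10), cursors c1@3 c2@7 c3@9, authorship ..1...2.3.
After op 4 (move_right): buffer="fkfnxufrfj" (len 10), cursors c1@4 c2@8 c3@10, authorship ..1...2.3.
After op 5 (insert('b')): buffer="fkfnbxufrbfjb" (len 13), cursors c1@5 c2@10 c3@13, authorship ..1.1..2.23.3
After op 6 (delete): buffer="fkfnxufrfj" (len 10), cursors c1@4 c2@8 c3@10, authorship ..1...2.3.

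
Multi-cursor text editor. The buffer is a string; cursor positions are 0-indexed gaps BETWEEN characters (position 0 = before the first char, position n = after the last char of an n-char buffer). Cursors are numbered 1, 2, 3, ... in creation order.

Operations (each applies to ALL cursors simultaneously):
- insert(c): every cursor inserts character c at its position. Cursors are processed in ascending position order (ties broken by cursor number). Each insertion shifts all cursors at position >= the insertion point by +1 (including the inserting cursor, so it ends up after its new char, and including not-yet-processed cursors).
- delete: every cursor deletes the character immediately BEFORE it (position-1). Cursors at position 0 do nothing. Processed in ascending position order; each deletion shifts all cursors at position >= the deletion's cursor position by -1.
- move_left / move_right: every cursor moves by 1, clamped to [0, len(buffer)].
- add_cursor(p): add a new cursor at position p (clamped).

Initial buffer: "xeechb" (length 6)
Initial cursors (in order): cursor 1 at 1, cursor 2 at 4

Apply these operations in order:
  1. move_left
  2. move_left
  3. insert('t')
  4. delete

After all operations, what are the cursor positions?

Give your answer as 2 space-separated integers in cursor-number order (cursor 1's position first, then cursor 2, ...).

Answer: 0 2

Derivation:
After op 1 (move_left): buffer="xeechb" (len 6), cursors c1@0 c2@3, authorship ......
After op 2 (move_left): buffer="xeechb" (len 6), cursors c1@0 c2@2, authorship ......
After op 3 (insert('t')): buffer="txetechb" (len 8), cursors c1@1 c2@4, authorship 1..2....
After op 4 (delete): buffer="xeechb" (len 6), cursors c1@0 c2@2, authorship ......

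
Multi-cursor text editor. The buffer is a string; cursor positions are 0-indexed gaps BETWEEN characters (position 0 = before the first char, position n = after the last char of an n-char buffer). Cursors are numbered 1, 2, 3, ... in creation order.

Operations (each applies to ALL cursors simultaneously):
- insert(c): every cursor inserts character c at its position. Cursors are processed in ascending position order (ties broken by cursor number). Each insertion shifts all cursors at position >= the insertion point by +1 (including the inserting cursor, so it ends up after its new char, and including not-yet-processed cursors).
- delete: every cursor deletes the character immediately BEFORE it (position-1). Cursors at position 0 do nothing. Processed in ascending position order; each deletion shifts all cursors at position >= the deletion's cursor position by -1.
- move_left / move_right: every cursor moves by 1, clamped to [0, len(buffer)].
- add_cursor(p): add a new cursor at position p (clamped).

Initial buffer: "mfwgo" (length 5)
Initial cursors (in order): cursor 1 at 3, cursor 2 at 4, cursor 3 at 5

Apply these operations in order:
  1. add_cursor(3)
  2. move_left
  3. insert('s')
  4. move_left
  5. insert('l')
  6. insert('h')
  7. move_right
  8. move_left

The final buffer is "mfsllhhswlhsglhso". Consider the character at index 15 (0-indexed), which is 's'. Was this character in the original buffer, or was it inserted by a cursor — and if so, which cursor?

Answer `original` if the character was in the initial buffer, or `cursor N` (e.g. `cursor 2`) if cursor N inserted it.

Answer: cursor 3

Derivation:
After op 1 (add_cursor(3)): buffer="mfwgo" (len 5), cursors c1@3 c4@3 c2@4 c3@5, authorship .....
After op 2 (move_left): buffer="mfwgo" (len 5), cursors c1@2 c4@2 c2@3 c3@4, authorship .....
After op 3 (insert('s')): buffer="mfsswsgso" (len 9), cursors c1@4 c4@4 c2@6 c3@8, authorship ..14.2.3.
After op 4 (move_left): buffer="mfsswsgso" (len 9), cursors c1@3 c4@3 c2@5 c3@7, authorship ..14.2.3.
After op 5 (insert('l')): buffer="mfsllswlsglso" (len 13), cursors c1@5 c4@5 c2@8 c3@11, authorship ..1144.22.33.
After op 6 (insert('h')): buffer="mfsllhhswlhsglhso" (len 17), cursors c1@7 c4@7 c2@11 c3@15, authorship ..114144.222.333.
After op 7 (move_right): buffer="mfsllhhswlhsglhso" (len 17), cursors c1@8 c4@8 c2@12 c3@16, authorship ..114144.222.333.
After op 8 (move_left): buffer="mfsllhhswlhsglhso" (len 17), cursors c1@7 c4@7 c2@11 c3@15, authorship ..114144.222.333.
Authorship (.=original, N=cursor N): . . 1 1 4 1 4 4 . 2 2 2 . 3 3 3 .
Index 15: author = 3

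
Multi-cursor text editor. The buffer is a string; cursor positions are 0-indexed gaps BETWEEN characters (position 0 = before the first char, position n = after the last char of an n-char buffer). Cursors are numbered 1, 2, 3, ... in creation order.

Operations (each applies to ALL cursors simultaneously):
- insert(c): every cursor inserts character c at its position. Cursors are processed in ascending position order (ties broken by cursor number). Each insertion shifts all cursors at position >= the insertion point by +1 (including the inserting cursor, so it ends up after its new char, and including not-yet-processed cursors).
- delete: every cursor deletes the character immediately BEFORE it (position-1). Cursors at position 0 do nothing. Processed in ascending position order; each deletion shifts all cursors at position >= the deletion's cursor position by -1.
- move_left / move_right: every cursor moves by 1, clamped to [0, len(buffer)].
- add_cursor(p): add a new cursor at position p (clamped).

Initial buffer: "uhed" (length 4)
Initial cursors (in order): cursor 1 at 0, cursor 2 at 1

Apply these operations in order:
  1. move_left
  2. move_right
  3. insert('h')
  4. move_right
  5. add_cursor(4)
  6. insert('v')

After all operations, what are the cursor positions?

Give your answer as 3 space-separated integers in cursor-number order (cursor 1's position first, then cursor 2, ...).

After op 1 (move_left): buffer="uhed" (len 4), cursors c1@0 c2@0, authorship ....
After op 2 (move_right): buffer="uhed" (len 4), cursors c1@1 c2@1, authorship ....
After op 3 (insert('h')): buffer="uhhhed" (len 6), cursors c1@3 c2@3, authorship .12...
After op 4 (move_right): buffer="uhhhed" (len 6), cursors c1@4 c2@4, authorship .12...
After op 5 (add_cursor(4)): buffer="uhhhed" (len 6), cursors c1@4 c2@4 c3@4, authorship .12...
After op 6 (insert('v')): buffer="uhhhvvved" (len 9), cursors c1@7 c2@7 c3@7, authorship .12.123..

Answer: 7 7 7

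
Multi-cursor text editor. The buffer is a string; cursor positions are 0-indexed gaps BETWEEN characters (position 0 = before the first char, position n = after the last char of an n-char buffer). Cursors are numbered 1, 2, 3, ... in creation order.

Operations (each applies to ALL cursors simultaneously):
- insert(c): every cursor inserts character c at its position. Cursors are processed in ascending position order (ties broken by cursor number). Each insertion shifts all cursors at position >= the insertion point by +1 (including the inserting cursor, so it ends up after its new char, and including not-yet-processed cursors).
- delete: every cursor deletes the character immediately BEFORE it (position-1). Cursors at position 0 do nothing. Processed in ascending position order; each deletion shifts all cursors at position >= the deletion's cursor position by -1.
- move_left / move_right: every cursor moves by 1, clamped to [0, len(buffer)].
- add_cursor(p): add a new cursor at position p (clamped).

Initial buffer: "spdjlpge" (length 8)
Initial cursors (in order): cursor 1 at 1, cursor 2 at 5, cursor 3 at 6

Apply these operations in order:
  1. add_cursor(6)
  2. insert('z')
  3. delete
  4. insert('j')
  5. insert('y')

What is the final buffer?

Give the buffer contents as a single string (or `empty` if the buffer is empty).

After op 1 (add_cursor(6)): buffer="spdjlpge" (len 8), cursors c1@1 c2@5 c3@6 c4@6, authorship ........
After op 2 (insert('z')): buffer="szpdjlzpzzge" (len 12), cursors c1@2 c2@7 c3@10 c4@10, authorship .1....2.34..
After op 3 (delete): buffer="spdjlpge" (len 8), cursors c1@1 c2@5 c3@6 c4@6, authorship ........
After op 4 (insert('j')): buffer="sjpdjljpjjge" (len 12), cursors c1@2 c2@7 c3@10 c4@10, authorship .1....2.34..
After op 5 (insert('y')): buffer="sjypdjljypjjyyge" (len 16), cursors c1@3 c2@9 c3@14 c4@14, authorship .11....22.3434..

Answer: sjypdjljypjjyyge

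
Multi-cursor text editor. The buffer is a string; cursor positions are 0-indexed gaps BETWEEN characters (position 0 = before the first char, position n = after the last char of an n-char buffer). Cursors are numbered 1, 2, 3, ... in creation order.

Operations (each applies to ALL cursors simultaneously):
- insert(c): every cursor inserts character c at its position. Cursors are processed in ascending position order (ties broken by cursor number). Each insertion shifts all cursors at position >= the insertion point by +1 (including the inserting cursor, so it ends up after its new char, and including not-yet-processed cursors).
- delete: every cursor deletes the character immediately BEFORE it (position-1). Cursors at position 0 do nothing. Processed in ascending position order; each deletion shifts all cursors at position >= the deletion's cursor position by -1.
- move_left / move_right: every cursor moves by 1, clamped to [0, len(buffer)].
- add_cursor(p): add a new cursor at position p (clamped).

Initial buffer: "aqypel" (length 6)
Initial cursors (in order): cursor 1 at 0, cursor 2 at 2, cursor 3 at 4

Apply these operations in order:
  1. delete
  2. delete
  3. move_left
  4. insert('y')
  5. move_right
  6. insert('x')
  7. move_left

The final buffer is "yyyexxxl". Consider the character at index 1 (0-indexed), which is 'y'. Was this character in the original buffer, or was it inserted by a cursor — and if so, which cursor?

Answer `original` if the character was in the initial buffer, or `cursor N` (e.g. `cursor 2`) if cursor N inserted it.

Answer: cursor 2

Derivation:
After op 1 (delete): buffer="ayel" (len 4), cursors c1@0 c2@1 c3@2, authorship ....
After op 2 (delete): buffer="el" (len 2), cursors c1@0 c2@0 c3@0, authorship ..
After op 3 (move_left): buffer="el" (len 2), cursors c1@0 c2@0 c3@0, authorship ..
After op 4 (insert('y')): buffer="yyyel" (len 5), cursors c1@3 c2@3 c3@3, authorship 123..
After op 5 (move_right): buffer="yyyel" (len 5), cursors c1@4 c2@4 c3@4, authorship 123..
After op 6 (insert('x')): buffer="yyyexxxl" (len 8), cursors c1@7 c2@7 c3@7, authorship 123.123.
After op 7 (move_left): buffer="yyyexxxl" (len 8), cursors c1@6 c2@6 c3@6, authorship 123.123.
Authorship (.=original, N=cursor N): 1 2 3 . 1 2 3 .
Index 1: author = 2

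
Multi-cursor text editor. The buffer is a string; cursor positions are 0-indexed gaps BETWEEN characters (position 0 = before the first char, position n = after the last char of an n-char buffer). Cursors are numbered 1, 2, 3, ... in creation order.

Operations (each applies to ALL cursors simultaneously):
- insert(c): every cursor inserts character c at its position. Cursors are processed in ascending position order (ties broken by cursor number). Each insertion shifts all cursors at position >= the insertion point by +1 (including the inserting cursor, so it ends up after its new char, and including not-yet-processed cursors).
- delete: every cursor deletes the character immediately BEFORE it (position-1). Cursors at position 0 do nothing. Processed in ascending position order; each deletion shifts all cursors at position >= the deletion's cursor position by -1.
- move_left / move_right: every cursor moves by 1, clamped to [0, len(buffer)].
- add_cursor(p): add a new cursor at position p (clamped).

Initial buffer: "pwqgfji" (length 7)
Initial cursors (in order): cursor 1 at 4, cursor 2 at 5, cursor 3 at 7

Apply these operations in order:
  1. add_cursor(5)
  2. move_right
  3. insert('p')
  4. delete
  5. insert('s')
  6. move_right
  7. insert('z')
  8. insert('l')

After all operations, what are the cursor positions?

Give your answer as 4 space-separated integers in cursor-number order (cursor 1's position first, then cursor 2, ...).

After op 1 (add_cursor(5)): buffer="pwqgfji" (len 7), cursors c1@4 c2@5 c4@5 c3@7, authorship .......
After op 2 (move_right): buffer="pwqgfji" (len 7), cursors c1@5 c2@6 c4@6 c3@7, authorship .......
After op 3 (insert('p')): buffer="pwqgfpjppip" (len 11), cursors c1@6 c2@9 c4@9 c3@11, authorship .....1.24.3
After op 4 (delete): buffer="pwqgfji" (len 7), cursors c1@5 c2@6 c4@6 c3@7, authorship .......
After op 5 (insert('s')): buffer="pwqgfsjssis" (len 11), cursors c1@6 c2@9 c4@9 c3@11, authorship .....1.24.3
After op 6 (move_right): buffer="pwqgfsjssis" (len 11), cursors c1@7 c2@10 c4@10 c3@11, authorship .....1.24.3
After op 7 (insert('z')): buffer="pwqgfsjzssizzsz" (len 15), cursors c1@8 c2@13 c4@13 c3@15, authorship .....1.124.2433
After op 8 (insert('l')): buffer="pwqgfsjzlssizzllszl" (len 19), cursors c1@9 c2@16 c4@16 c3@19, authorship .....1.1124.2424333

Answer: 9 16 19 16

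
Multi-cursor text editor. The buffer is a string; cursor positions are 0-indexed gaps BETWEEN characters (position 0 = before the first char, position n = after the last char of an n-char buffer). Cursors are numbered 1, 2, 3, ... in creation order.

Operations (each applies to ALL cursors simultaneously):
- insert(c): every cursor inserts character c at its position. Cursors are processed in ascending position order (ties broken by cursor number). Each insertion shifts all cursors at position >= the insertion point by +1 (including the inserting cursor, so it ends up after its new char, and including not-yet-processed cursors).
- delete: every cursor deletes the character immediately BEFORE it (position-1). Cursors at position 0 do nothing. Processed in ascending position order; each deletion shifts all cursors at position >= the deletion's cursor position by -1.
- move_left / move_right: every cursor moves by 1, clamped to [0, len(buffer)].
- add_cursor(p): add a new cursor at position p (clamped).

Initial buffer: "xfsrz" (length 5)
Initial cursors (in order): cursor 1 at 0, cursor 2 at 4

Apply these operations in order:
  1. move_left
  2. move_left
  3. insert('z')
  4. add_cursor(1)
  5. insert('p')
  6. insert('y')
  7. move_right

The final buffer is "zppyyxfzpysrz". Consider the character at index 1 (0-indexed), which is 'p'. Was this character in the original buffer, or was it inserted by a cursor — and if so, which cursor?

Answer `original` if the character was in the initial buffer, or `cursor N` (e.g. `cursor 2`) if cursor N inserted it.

After op 1 (move_left): buffer="xfsrz" (len 5), cursors c1@0 c2@3, authorship .....
After op 2 (move_left): buffer="xfsrz" (len 5), cursors c1@0 c2@2, authorship .....
After op 3 (insert('z')): buffer="zxfzsrz" (len 7), cursors c1@1 c2@4, authorship 1..2...
After op 4 (add_cursor(1)): buffer="zxfzsrz" (len 7), cursors c1@1 c3@1 c2@4, authorship 1..2...
After op 5 (insert('p')): buffer="zppxfzpsrz" (len 10), cursors c1@3 c3@3 c2@7, authorship 113..22...
After op 6 (insert('y')): buffer="zppyyxfzpysrz" (len 13), cursors c1@5 c3@5 c2@10, authorship 11313..222...
After op 7 (move_right): buffer="zppyyxfzpysrz" (len 13), cursors c1@6 c3@6 c2@11, authorship 11313..222...
Authorship (.=original, N=cursor N): 1 1 3 1 3 . . 2 2 2 . . .
Index 1: author = 1

Answer: cursor 1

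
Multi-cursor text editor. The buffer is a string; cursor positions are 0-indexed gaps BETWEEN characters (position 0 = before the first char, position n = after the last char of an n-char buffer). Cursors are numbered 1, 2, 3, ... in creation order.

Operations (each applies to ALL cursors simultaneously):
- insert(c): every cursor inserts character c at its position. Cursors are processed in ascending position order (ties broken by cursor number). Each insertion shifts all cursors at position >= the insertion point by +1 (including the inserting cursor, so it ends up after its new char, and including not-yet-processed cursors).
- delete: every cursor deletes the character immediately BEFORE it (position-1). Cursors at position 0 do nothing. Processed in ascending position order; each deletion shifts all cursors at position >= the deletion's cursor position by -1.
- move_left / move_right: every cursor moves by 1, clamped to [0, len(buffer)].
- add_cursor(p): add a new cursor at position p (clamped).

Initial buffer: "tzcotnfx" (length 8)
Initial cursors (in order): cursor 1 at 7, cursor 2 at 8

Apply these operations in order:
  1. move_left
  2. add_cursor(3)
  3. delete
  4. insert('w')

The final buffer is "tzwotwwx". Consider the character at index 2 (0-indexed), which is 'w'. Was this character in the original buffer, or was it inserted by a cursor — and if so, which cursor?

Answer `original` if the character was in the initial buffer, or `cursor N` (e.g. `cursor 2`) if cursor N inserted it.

After op 1 (move_left): buffer="tzcotnfx" (len 8), cursors c1@6 c2@7, authorship ........
After op 2 (add_cursor(3)): buffer="tzcotnfx" (len 8), cursors c3@3 c1@6 c2@7, authorship ........
After op 3 (delete): buffer="tzotx" (len 5), cursors c3@2 c1@4 c2@4, authorship .....
After op 4 (insert('w')): buffer="tzwotwwx" (len 8), cursors c3@3 c1@7 c2@7, authorship ..3..12.
Authorship (.=original, N=cursor N): . . 3 . . 1 2 .
Index 2: author = 3

Answer: cursor 3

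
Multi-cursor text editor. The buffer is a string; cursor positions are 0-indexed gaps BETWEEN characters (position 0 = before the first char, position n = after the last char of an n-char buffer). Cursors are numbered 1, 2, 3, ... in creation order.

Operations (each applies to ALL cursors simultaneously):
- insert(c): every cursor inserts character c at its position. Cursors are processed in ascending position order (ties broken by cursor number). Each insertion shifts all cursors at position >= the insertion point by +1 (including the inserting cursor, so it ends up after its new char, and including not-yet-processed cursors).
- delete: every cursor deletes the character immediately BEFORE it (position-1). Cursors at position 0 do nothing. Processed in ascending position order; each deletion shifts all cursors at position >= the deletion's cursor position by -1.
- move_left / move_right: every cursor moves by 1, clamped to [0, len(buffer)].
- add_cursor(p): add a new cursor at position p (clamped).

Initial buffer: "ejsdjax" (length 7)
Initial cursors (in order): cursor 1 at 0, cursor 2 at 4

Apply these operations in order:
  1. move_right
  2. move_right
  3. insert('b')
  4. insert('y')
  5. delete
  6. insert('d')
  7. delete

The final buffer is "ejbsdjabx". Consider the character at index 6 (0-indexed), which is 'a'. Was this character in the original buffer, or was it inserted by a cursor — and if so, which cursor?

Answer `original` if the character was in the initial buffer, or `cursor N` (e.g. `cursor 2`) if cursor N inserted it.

After op 1 (move_right): buffer="ejsdjax" (len 7), cursors c1@1 c2@5, authorship .......
After op 2 (move_right): buffer="ejsdjax" (len 7), cursors c1@2 c2@6, authorship .......
After op 3 (insert('b')): buffer="ejbsdjabx" (len 9), cursors c1@3 c2@8, authorship ..1....2.
After op 4 (insert('y')): buffer="ejbysdjabyx" (len 11), cursors c1@4 c2@10, authorship ..11....22.
After op 5 (delete): buffer="ejbsdjabx" (len 9), cursors c1@3 c2@8, authorship ..1....2.
After op 6 (insert('d')): buffer="ejbdsdjabdx" (len 11), cursors c1@4 c2@10, authorship ..11....22.
After op 7 (delete): buffer="ejbsdjabx" (len 9), cursors c1@3 c2@8, authorship ..1....2.
Authorship (.=original, N=cursor N): . . 1 . . . . 2 .
Index 6: author = original

Answer: original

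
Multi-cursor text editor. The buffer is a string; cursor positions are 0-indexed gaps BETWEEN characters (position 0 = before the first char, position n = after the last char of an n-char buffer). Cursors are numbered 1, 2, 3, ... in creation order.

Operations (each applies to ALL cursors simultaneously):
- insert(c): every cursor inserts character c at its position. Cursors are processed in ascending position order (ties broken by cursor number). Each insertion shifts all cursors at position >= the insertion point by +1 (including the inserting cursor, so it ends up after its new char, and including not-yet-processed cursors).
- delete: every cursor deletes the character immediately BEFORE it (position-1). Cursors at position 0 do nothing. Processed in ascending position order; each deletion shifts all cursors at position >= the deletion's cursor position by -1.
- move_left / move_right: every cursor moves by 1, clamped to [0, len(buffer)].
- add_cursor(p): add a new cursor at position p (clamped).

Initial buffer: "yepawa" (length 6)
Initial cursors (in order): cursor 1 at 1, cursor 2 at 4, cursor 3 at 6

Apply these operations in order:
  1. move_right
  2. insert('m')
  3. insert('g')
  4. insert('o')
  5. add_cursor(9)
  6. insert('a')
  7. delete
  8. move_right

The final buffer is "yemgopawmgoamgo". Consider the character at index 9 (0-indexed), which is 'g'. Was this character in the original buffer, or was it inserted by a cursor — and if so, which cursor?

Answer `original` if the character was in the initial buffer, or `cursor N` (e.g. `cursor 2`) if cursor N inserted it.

After op 1 (move_right): buffer="yepawa" (len 6), cursors c1@2 c2@5 c3@6, authorship ......
After op 2 (insert('m')): buffer="yempawmam" (len 9), cursors c1@3 c2@7 c3@9, authorship ..1...2.3
After op 3 (insert('g')): buffer="yemgpawmgamg" (len 12), cursors c1@4 c2@9 c3@12, authorship ..11...22.33
After op 4 (insert('o')): buffer="yemgopawmgoamgo" (len 15), cursors c1@5 c2@11 c3@15, authorship ..111...222.333
After op 5 (add_cursor(9)): buffer="yemgopawmgoamgo" (len 15), cursors c1@5 c4@9 c2@11 c3@15, authorship ..111...222.333
After op 6 (insert('a')): buffer="yemgoapawmagoaamgoa" (len 19), cursors c1@6 c4@11 c2@14 c3@19, authorship ..1111...24222.3333
After op 7 (delete): buffer="yemgopawmgoamgo" (len 15), cursors c1@5 c4@9 c2@11 c3@15, authorship ..111...222.333
After op 8 (move_right): buffer="yemgopawmgoamgo" (len 15), cursors c1@6 c4@10 c2@12 c3@15, authorship ..111...222.333
Authorship (.=original, N=cursor N): . . 1 1 1 . . . 2 2 2 . 3 3 3
Index 9: author = 2

Answer: cursor 2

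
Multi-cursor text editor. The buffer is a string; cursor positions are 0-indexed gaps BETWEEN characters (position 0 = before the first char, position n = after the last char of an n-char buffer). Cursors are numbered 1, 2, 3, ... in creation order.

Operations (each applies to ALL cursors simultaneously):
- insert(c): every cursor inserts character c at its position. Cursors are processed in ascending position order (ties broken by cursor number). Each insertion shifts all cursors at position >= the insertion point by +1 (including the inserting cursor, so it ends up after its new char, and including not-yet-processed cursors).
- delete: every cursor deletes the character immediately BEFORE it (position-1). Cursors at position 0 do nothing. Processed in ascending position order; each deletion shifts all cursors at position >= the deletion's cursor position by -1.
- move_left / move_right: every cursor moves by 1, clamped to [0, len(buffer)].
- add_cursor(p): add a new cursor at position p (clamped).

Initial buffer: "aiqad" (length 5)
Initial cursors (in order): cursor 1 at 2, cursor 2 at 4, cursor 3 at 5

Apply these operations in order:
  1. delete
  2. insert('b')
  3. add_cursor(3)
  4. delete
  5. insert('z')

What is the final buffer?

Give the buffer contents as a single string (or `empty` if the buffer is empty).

After op 1 (delete): buffer="aq" (len 2), cursors c1@1 c2@2 c3@2, authorship ..
After op 2 (insert('b')): buffer="abqbb" (len 5), cursors c1@2 c2@5 c3@5, authorship .1.23
After op 3 (add_cursor(3)): buffer="abqbb" (len 5), cursors c1@2 c4@3 c2@5 c3@5, authorship .1.23
After op 4 (delete): buffer="a" (len 1), cursors c1@1 c2@1 c3@1 c4@1, authorship .
After op 5 (insert('z')): buffer="azzzz" (len 5), cursors c1@5 c2@5 c3@5 c4@5, authorship .1234

Answer: azzzz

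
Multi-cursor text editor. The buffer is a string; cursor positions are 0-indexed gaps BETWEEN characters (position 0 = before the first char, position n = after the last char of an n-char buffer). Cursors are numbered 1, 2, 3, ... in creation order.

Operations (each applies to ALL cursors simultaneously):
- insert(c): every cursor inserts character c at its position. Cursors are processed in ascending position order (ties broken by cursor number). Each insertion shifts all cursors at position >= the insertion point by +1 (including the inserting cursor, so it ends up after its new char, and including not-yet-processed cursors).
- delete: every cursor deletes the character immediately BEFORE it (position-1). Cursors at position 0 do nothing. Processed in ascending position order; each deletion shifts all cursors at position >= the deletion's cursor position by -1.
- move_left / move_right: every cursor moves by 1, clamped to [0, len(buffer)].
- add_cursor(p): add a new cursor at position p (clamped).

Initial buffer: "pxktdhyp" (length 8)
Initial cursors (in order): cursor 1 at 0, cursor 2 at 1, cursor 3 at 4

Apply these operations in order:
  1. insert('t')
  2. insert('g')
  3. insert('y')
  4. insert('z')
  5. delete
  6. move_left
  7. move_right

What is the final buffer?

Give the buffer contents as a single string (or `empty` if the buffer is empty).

Answer: tgyptgyxkttgydhyp

Derivation:
After op 1 (insert('t')): buffer="tptxkttdhyp" (len 11), cursors c1@1 c2@3 c3@7, authorship 1.2...3....
After op 2 (insert('g')): buffer="tgptgxkttgdhyp" (len 14), cursors c1@2 c2@5 c3@10, authorship 11.22...33....
After op 3 (insert('y')): buffer="tgyptgyxkttgydhyp" (len 17), cursors c1@3 c2@7 c3@13, authorship 111.222...333....
After op 4 (insert('z')): buffer="tgyzptgyzxkttgyzdhyp" (len 20), cursors c1@4 c2@9 c3@16, authorship 1111.2222...3333....
After op 5 (delete): buffer="tgyptgyxkttgydhyp" (len 17), cursors c1@3 c2@7 c3@13, authorship 111.222...333....
After op 6 (move_left): buffer="tgyptgyxkttgydhyp" (len 17), cursors c1@2 c2@6 c3@12, authorship 111.222...333....
After op 7 (move_right): buffer="tgyptgyxkttgydhyp" (len 17), cursors c1@3 c2@7 c3@13, authorship 111.222...333....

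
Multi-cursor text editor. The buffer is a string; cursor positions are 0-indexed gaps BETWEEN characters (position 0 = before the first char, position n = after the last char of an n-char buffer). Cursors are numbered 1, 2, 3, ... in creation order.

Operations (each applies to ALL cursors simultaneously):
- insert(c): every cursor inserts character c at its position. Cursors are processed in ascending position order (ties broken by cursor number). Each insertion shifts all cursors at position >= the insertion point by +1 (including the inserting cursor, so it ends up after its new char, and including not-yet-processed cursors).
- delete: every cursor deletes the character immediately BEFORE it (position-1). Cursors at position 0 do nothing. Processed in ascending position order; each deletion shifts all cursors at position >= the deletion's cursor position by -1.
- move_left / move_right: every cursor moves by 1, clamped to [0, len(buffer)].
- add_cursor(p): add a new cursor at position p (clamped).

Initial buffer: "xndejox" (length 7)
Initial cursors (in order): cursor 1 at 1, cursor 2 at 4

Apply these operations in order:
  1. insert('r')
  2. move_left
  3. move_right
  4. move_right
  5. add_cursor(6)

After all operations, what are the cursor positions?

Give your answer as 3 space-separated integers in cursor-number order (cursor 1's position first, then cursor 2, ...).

After op 1 (insert('r')): buffer="xrnderjox" (len 9), cursors c1@2 c2@6, authorship .1...2...
After op 2 (move_left): buffer="xrnderjox" (len 9), cursors c1@1 c2@5, authorship .1...2...
After op 3 (move_right): buffer="xrnderjox" (len 9), cursors c1@2 c2@6, authorship .1...2...
After op 4 (move_right): buffer="xrnderjox" (len 9), cursors c1@3 c2@7, authorship .1...2...
After op 5 (add_cursor(6)): buffer="xrnderjox" (len 9), cursors c1@3 c3@6 c2@7, authorship .1...2...

Answer: 3 7 6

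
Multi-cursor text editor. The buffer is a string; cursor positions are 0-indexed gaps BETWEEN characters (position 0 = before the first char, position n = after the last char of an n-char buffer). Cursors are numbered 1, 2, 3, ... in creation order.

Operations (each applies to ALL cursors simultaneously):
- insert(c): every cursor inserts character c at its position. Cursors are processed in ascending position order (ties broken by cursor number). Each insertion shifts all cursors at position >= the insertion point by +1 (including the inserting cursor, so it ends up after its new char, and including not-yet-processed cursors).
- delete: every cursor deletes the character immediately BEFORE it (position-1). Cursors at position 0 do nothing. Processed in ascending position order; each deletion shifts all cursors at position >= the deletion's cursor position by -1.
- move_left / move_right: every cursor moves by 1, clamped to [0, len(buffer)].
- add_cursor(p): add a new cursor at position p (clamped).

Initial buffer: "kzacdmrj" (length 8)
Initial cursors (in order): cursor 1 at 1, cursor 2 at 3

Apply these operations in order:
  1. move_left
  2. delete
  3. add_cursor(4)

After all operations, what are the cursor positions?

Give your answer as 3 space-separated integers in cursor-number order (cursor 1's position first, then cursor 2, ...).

After op 1 (move_left): buffer="kzacdmrj" (len 8), cursors c1@0 c2@2, authorship ........
After op 2 (delete): buffer="kacdmrj" (len 7), cursors c1@0 c2@1, authorship .......
After op 3 (add_cursor(4)): buffer="kacdmrj" (len 7), cursors c1@0 c2@1 c3@4, authorship .......

Answer: 0 1 4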